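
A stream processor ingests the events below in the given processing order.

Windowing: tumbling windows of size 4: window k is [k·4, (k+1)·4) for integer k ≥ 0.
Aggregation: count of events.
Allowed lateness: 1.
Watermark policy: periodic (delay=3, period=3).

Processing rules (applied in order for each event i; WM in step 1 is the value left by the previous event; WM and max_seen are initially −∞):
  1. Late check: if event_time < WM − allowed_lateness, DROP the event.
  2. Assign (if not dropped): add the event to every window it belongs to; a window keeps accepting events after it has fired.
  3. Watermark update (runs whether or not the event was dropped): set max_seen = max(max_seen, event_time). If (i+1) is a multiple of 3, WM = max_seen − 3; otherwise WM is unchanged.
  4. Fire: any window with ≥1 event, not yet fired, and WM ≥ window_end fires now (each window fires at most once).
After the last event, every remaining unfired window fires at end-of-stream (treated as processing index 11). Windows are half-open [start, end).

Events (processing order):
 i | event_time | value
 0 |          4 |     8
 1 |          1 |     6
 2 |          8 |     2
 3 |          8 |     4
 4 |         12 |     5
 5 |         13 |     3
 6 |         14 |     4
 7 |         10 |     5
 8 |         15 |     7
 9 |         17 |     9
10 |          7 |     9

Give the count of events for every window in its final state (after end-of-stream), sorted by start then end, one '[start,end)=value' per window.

i=0 t=4 v=8: → [4,8); WM=−∞
i=1 t=1 v=6: → [0,4); WM=−∞
i=2 t=8 v=2: → [8,12); WM=5; [0,4) fires=1
i=3 t=8 v=4: → [8,12); WM=5
i=4 t=12 v=5: → [12,16); WM=5
i=5 t=13 v=3: → [12,16); WM=10; [4,8) fires=1
i=6 t=14 v=4: → [12,16); WM=10
i=7 t=10 v=5: → [8,12); WM=10
i=8 t=15 v=7: → [12,16); WM=12; [8,12) fires=3
i=9 t=17 v=9: → [16,20); WM=12
i=10 t=7 v=9: DROP (t<12-1); WM=12

[0,4)=1 [4,8)=1 [8,12)=3 [12,16)=4 [16,20)=1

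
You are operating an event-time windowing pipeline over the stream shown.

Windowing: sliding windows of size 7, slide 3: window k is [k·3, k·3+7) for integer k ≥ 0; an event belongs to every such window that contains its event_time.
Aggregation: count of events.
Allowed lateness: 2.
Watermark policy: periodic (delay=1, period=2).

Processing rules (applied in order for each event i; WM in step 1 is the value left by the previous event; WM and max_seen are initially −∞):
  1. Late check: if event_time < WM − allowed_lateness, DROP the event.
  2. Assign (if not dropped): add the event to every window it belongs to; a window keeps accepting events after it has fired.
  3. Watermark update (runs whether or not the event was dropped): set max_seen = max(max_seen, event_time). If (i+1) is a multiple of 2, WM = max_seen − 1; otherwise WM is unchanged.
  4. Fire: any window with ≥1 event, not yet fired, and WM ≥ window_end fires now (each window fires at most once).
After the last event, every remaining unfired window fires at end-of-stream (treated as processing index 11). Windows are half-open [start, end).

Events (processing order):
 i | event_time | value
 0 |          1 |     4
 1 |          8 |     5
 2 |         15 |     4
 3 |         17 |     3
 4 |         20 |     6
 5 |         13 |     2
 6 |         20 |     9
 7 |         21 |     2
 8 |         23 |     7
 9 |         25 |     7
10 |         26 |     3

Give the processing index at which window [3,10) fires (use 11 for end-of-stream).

3

i=0 t=1 v=4: → [0,7); WM=−∞
i=1 t=8 v=5: → [6,13),[3,10); WM=7; [0,7) fires=1
i=2 t=15 v=4: → [15,22),[12,19),[9,16); WM=7
i=3 t=17 v=3: → [15,22),[12,19); WM=16; [3,10) fires=1 [6,13) fires=1 [9,16) fires=1
i=4 t=20 v=6: → [18,25),[15,22); WM=16
i=5 t=13 v=2: DROP (t<16-2); WM=19; [12,19) fires=2
i=6 t=20 v=9: → [18,25),[15,22); WM=19
i=7 t=21 v=2: → [21,28),[18,25),[15,22); WM=20
i=8 t=23 v=7: → [21,28),[18,25); WM=20
i=9 t=25 v=7: → [24,31),[21,28); WM=24; [15,22) fires=5
i=10 t=26 v=3: → [24,31),[21,28); WM=24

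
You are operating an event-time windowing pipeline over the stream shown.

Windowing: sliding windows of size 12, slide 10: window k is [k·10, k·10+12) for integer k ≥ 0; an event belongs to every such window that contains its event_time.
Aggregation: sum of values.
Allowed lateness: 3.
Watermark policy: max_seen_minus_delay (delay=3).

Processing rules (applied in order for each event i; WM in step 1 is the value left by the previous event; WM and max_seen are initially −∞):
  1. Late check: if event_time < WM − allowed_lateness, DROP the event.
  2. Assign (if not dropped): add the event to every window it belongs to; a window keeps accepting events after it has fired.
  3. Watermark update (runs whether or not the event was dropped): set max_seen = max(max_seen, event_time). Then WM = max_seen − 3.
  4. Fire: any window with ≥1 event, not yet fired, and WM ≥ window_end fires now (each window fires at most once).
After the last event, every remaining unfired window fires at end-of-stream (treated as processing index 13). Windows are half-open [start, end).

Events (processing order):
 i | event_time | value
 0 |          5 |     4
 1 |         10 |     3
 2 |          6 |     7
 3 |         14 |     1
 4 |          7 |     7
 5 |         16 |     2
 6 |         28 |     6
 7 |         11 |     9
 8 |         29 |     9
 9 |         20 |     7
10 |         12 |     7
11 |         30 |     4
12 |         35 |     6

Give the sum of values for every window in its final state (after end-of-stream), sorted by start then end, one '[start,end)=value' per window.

[0,12)=14 [10,22)=6 [20,32)=19 [30,42)=10

i=0 t=5 v=4: → [0,12); WM=2
i=1 t=10 v=3: → [10,22),[0,12); WM=7
i=2 t=6 v=7: → [0,12); WM=7
i=3 t=14 v=1: → [10,22); WM=11
i=4 t=7 v=7: DROP (t<11-3); WM=11
i=5 t=16 v=2: → [10,22); WM=13; [0,12) fires=14
i=6 t=28 v=6: → [20,32); WM=25; [10,22) fires=6
i=7 t=11 v=9: DROP (t<25-3); WM=25
i=8 t=29 v=9: → [20,32); WM=26
i=9 t=20 v=7: DROP (t<26-3); WM=26
i=10 t=12 v=7: DROP (t<26-3); WM=26
i=11 t=30 v=4: → [30,42),[20,32); WM=27
i=12 t=35 v=6: → [30,42); WM=32; [20,32) fires=19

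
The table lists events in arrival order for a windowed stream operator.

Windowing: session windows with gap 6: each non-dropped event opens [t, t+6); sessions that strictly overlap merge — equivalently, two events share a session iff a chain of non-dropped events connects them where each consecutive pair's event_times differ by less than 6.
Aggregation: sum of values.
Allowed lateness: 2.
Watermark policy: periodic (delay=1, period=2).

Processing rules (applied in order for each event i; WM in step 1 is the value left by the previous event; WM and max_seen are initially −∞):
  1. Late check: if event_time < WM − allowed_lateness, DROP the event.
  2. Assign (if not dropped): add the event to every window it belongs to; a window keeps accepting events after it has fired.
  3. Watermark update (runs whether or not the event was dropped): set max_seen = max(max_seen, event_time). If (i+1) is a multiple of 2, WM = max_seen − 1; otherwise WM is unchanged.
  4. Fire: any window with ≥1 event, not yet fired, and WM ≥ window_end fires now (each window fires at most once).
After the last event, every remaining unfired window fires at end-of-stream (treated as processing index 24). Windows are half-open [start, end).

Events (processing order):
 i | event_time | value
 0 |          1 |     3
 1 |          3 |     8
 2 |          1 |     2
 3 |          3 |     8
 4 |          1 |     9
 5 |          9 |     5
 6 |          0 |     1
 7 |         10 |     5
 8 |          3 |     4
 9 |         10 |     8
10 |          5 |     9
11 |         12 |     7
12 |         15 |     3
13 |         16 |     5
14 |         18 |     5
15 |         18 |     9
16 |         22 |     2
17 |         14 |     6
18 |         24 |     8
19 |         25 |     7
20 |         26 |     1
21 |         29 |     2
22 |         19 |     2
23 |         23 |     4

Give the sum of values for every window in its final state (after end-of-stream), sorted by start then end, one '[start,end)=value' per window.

[1,9)=30 [9,35)=67

i=0 t=1 v=3: → [1,7); WM=−∞
i=1 t=3 v=8: → [1,9); WM=2
i=2 t=1 v=2: → [1,9); WM=2
i=3 t=3 v=8: → [1,9); WM=2
i=4 t=1 v=9: → [1,9); WM=2
i=5 t=9 v=5: → [9,15); WM=8
i=6 t=0 v=1: DROP (t<8-2); WM=8
i=7 t=10 v=5: → [9,16); WM=9
i=8 t=3 v=4: DROP (t<9-2); WM=9
i=9 t=10 v=8: → [9,16); WM=9
i=10 t=5 v=9: DROP (t<9-2); WM=9
i=11 t=12 v=7: → [9,18); WM=11
i=12 t=15 v=3: → [9,21); WM=11
i=13 t=16 v=5: → [9,22); WM=15
i=14 t=18 v=5: → [9,24); WM=15
i=15 t=18 v=9: → [9,24); WM=17
i=16 t=22 v=2: → [9,28); WM=17
i=17 t=14 v=6: DROP (t<17-2); WM=21
i=18 t=24 v=8: → [9,30); WM=21
i=19 t=25 v=7: → [9,31); WM=24
i=20 t=26 v=1: → [9,32); WM=24
i=21 t=29 v=2: → [9,35); WM=28
i=22 t=19 v=2: DROP (t<28-2); WM=28
i=23 t=23 v=4: DROP (t<28-2); WM=28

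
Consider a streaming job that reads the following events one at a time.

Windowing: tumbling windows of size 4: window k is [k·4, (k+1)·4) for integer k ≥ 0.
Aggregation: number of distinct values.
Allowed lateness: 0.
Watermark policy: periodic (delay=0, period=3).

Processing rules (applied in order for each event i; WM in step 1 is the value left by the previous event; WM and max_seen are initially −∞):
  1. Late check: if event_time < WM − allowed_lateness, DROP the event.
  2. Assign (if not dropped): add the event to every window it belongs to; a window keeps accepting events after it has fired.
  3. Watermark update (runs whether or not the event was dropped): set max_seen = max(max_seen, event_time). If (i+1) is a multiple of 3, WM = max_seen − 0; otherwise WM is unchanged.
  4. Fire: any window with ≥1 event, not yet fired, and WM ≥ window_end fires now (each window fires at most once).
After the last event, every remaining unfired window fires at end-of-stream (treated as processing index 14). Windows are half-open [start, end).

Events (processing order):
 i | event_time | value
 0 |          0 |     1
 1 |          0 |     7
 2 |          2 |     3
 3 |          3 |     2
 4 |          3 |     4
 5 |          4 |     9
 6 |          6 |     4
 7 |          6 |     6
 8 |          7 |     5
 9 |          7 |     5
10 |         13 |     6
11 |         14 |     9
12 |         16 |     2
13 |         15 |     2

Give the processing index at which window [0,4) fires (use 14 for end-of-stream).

5

i=0 t=0 v=1: → [0,4); WM=−∞
i=1 t=0 v=7: → [0,4); WM=−∞
i=2 t=2 v=3: → [0,4); WM=2
i=3 t=3 v=2: → [0,4); WM=2
i=4 t=3 v=4: → [0,4); WM=2
i=5 t=4 v=9: → [4,8); WM=4; [0,4) fires=5
i=6 t=6 v=4: → [4,8); WM=4
i=7 t=6 v=6: → [4,8); WM=4
i=8 t=7 v=5: → [4,8); WM=7
i=9 t=7 v=5: → [4,8); WM=7
i=10 t=13 v=6: → [12,16); WM=7
i=11 t=14 v=9: → [12,16); WM=14; [4,8) fires=4
i=12 t=16 v=2: → [16,20); WM=14
i=13 t=15 v=2: → [12,16); WM=14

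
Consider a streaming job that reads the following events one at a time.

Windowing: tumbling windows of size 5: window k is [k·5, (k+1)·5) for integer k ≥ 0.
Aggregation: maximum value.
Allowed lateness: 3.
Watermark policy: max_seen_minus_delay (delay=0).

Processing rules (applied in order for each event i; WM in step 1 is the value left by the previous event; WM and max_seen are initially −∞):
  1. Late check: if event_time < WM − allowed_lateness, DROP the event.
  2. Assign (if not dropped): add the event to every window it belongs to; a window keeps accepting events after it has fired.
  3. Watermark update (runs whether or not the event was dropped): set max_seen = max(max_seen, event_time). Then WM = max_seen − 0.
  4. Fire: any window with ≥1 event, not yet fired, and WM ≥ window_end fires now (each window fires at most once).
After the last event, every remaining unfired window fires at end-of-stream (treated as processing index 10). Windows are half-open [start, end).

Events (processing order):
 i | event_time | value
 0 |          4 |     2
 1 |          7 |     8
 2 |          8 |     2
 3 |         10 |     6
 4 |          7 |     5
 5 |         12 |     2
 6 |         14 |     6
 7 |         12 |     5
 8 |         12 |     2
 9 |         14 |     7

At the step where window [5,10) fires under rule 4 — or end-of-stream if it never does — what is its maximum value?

8

i=0 t=4 v=2: → [0,5); WM=4
i=1 t=7 v=8: → [5,10); WM=7; [0,5) fires=2
i=2 t=8 v=2: → [5,10); WM=8
i=3 t=10 v=6: → [10,15); WM=10; [5,10) fires=8
i=4 t=7 v=5: → [5,10); WM=10
i=5 t=12 v=2: → [10,15); WM=12
i=6 t=14 v=6: → [10,15); WM=14
i=7 t=12 v=5: → [10,15); WM=14
i=8 t=12 v=2: → [10,15); WM=14
i=9 t=14 v=7: → [10,15); WM=14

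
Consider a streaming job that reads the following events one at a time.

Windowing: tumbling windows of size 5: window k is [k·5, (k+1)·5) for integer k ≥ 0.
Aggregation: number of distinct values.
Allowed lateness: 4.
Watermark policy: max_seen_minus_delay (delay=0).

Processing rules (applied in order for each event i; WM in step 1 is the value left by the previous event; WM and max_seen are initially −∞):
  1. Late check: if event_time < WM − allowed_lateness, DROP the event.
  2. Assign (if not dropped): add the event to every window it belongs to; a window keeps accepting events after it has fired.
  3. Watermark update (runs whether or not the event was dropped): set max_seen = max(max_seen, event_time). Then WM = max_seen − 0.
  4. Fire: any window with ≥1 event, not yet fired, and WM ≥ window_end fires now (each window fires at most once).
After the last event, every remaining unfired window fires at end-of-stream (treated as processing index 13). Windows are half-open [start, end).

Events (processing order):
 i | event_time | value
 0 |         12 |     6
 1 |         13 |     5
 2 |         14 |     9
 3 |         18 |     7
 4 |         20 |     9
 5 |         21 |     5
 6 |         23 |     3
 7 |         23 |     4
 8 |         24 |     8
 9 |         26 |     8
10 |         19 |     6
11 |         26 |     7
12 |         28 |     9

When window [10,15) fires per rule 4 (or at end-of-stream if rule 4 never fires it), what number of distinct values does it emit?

i=0 t=12 v=6: → [10,15); WM=12
i=1 t=13 v=5: → [10,15); WM=13
i=2 t=14 v=9: → [10,15); WM=14
i=3 t=18 v=7: → [15,20); WM=18; [10,15) fires=3
i=4 t=20 v=9: → [20,25); WM=20; [15,20) fires=1
i=5 t=21 v=5: → [20,25); WM=21
i=6 t=23 v=3: → [20,25); WM=23
i=7 t=23 v=4: → [20,25); WM=23
i=8 t=24 v=8: → [20,25); WM=24
i=9 t=26 v=8: → [25,30); WM=26; [20,25) fires=5
i=10 t=19 v=6: DROP (t<26-4); WM=26
i=11 t=26 v=7: → [25,30); WM=26
i=12 t=28 v=9: → [25,30); WM=28

3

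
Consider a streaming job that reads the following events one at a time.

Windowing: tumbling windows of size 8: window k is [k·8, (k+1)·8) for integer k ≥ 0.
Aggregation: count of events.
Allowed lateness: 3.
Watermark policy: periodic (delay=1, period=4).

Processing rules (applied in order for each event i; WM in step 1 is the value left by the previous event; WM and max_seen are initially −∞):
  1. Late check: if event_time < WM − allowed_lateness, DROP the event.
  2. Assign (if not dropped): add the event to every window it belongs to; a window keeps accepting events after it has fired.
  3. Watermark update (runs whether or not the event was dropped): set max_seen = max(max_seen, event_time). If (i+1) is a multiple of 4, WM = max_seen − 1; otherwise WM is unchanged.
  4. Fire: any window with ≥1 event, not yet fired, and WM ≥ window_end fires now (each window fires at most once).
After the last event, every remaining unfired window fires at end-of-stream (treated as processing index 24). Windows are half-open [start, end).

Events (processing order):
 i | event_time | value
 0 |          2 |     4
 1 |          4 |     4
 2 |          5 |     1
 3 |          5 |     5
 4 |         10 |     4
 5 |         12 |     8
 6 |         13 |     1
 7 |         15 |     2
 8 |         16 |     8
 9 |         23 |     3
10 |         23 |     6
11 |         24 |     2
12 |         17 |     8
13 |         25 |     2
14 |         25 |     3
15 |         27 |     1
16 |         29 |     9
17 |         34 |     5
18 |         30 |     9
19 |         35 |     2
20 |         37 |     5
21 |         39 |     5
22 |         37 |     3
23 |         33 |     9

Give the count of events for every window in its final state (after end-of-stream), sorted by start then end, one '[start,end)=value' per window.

[0,8)=4 [8,16)=4 [16,24)=3 [24,32)=6 [32,40)=6

i=0 t=2 v=4: → [0,8); WM=−∞
i=1 t=4 v=4: → [0,8); WM=−∞
i=2 t=5 v=1: → [0,8); WM=−∞
i=3 t=5 v=5: → [0,8); WM=4
i=4 t=10 v=4: → [8,16); WM=4
i=5 t=12 v=8: → [8,16); WM=4
i=6 t=13 v=1: → [8,16); WM=4
i=7 t=15 v=2: → [8,16); WM=14; [0,8) fires=4
i=8 t=16 v=8: → [16,24); WM=14
i=9 t=23 v=3: → [16,24); WM=14
i=10 t=23 v=6: → [16,24); WM=14
i=11 t=24 v=2: → [24,32); WM=23; [8,16) fires=4
i=12 t=17 v=8: DROP (t<23-3); WM=23
i=13 t=25 v=2: → [24,32); WM=23
i=14 t=25 v=3: → [24,32); WM=23
i=15 t=27 v=1: → [24,32); WM=26; [16,24) fires=3
i=16 t=29 v=9: → [24,32); WM=26
i=17 t=34 v=5: → [32,40); WM=26
i=18 t=30 v=9: → [24,32); WM=26
i=19 t=35 v=2: → [32,40); WM=34; [24,32) fires=6
i=20 t=37 v=5: → [32,40); WM=34
i=21 t=39 v=5: → [32,40); WM=34
i=22 t=37 v=3: → [32,40); WM=34
i=23 t=33 v=9: → [32,40); WM=38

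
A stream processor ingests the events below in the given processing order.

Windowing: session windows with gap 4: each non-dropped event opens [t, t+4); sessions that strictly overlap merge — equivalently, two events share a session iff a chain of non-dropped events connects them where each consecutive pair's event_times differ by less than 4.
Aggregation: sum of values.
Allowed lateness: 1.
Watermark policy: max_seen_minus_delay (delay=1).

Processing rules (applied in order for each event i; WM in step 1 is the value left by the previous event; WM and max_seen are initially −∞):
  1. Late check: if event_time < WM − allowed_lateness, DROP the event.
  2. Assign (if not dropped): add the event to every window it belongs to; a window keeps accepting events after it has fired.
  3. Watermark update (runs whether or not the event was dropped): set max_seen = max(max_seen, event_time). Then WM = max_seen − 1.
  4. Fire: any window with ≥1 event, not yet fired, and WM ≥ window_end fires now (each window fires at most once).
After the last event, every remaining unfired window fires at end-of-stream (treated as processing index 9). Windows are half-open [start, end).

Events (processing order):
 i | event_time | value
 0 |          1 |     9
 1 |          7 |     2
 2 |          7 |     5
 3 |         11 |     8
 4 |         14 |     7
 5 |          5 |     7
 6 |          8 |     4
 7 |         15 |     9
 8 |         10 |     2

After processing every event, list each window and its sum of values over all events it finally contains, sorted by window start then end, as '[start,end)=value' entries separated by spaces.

[1,5)=9 [7,11)=7 [11,19)=24

i=0 t=1 v=9: → [1,5); WM=0
i=1 t=7 v=2: → [7,11); WM=6
i=2 t=7 v=5: → [7,11); WM=6
i=3 t=11 v=8: → [11,15); WM=10
i=4 t=14 v=7: → [11,18); WM=13
i=5 t=5 v=7: DROP (t<13-1); WM=13
i=6 t=8 v=4: DROP (t<13-1); WM=13
i=7 t=15 v=9: → [11,19); WM=14
i=8 t=10 v=2: DROP (t<14-1); WM=14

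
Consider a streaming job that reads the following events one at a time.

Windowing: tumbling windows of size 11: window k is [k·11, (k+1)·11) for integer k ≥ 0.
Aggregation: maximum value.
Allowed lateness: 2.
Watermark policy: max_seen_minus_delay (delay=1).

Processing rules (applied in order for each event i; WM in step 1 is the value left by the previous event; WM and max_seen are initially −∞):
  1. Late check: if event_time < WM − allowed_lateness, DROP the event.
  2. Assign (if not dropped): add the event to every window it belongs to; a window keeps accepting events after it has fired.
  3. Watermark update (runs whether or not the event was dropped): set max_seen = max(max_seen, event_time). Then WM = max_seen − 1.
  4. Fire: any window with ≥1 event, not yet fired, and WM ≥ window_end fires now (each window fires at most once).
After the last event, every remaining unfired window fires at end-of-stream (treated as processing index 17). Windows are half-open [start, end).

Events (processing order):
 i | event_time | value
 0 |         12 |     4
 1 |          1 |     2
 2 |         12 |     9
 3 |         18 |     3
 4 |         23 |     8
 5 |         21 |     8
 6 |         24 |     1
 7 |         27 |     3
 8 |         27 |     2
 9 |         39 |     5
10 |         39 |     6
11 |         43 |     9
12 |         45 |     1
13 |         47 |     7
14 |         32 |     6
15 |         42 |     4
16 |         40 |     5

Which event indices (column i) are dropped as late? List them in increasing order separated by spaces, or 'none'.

1 14 15 16

i=0 t=12 v=4: → [11,22); WM=11
i=1 t=1 v=2: DROP (t<11-2); WM=11
i=2 t=12 v=9: → [11,22); WM=11
i=3 t=18 v=3: → [11,22); WM=17
i=4 t=23 v=8: → [22,33); WM=22; [11,22) fires=9
i=5 t=21 v=8: → [11,22); WM=22
i=6 t=24 v=1: → [22,33); WM=23
i=7 t=27 v=3: → [22,33); WM=26
i=8 t=27 v=2: → [22,33); WM=26
i=9 t=39 v=5: → [33,44); WM=38; [22,33) fires=8
i=10 t=39 v=6: → [33,44); WM=38
i=11 t=43 v=9: → [33,44); WM=42
i=12 t=45 v=1: → [44,55); WM=44; [33,44) fires=9
i=13 t=47 v=7: → [44,55); WM=46
i=14 t=32 v=6: DROP (t<46-2); WM=46
i=15 t=42 v=4: DROP (t<46-2); WM=46
i=16 t=40 v=5: DROP (t<46-2); WM=46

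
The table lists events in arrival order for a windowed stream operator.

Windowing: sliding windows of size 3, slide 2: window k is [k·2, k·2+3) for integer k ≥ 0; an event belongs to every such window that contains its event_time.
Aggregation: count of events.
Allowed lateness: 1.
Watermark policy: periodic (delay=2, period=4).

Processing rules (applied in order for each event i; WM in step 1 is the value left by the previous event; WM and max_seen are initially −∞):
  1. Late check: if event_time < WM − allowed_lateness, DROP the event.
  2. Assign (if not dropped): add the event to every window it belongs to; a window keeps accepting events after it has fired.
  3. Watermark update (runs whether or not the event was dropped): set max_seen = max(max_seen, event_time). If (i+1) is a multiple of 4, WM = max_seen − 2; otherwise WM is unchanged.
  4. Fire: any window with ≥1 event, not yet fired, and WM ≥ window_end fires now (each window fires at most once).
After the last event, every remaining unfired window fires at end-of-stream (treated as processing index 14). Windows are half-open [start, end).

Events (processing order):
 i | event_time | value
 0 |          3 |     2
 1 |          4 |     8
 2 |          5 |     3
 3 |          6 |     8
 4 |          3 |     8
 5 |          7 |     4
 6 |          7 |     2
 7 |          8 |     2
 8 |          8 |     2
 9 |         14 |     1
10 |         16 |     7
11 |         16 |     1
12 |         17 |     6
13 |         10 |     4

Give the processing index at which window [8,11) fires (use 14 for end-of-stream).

11

i=0 t=3 v=2: → [2,5); WM=−∞
i=1 t=4 v=8: → [4,7),[2,5); WM=−∞
i=2 t=5 v=3: → [4,7); WM=−∞
i=3 t=6 v=8: → [6,9),[4,7); WM=4
i=4 t=3 v=8: → [2,5); WM=4
i=5 t=7 v=4: → [6,9); WM=4
i=6 t=7 v=2: → [6,9); WM=4
i=7 t=8 v=2: → [8,11),[6,9); WM=6; [2,5) fires=3
i=8 t=8 v=2: → [8,11),[6,9); WM=6
i=9 t=14 v=1: → [14,17),[12,15); WM=6
i=10 t=16 v=7: → [16,19),[14,17); WM=6
i=11 t=16 v=1: → [16,19),[14,17); WM=14; [4,7) fires=3 [6,9) fires=5 [8,11) fires=2
i=12 t=17 v=6: → [16,19); WM=14
i=13 t=10 v=4: DROP (t<14-1); WM=14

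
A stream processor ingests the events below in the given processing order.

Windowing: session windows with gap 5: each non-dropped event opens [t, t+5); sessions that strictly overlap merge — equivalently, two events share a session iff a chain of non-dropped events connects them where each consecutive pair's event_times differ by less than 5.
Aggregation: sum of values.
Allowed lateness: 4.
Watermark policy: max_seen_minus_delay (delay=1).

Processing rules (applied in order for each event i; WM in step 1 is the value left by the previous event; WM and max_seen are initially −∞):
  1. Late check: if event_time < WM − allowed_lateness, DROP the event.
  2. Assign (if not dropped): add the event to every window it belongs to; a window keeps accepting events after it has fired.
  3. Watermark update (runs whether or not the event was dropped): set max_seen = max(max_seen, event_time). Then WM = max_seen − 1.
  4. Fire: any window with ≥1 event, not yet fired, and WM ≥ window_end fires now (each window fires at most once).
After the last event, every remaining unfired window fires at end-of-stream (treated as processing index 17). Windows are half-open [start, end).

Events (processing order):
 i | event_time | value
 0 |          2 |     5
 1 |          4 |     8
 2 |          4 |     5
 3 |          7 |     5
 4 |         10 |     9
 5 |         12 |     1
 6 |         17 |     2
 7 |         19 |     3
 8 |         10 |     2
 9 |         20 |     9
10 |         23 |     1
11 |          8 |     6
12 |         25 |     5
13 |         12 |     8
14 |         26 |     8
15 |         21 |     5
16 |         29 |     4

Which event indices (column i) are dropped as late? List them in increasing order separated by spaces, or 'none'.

8 11 13

i=0 t=2 v=5: → [2,7); WM=1
i=1 t=4 v=8: → [2,9); WM=3
i=2 t=4 v=5: → [2,9); WM=3
i=3 t=7 v=5: → [2,12); WM=6
i=4 t=10 v=9: → [2,15); WM=9
i=5 t=12 v=1: → [2,17); WM=11
i=6 t=17 v=2: → [17,22); WM=16
i=7 t=19 v=3: → [17,24); WM=18
i=8 t=10 v=2: DROP (t<18-4); WM=18
i=9 t=20 v=9: → [17,25); WM=19
i=10 t=23 v=1: → [17,28); WM=22
i=11 t=8 v=6: DROP (t<22-4); WM=22
i=12 t=25 v=5: → [17,30); WM=24
i=13 t=12 v=8: DROP (t<24-4); WM=24
i=14 t=26 v=8: → [17,31); WM=25
i=15 t=21 v=5: → [17,31); WM=25
i=16 t=29 v=4: → [17,34); WM=28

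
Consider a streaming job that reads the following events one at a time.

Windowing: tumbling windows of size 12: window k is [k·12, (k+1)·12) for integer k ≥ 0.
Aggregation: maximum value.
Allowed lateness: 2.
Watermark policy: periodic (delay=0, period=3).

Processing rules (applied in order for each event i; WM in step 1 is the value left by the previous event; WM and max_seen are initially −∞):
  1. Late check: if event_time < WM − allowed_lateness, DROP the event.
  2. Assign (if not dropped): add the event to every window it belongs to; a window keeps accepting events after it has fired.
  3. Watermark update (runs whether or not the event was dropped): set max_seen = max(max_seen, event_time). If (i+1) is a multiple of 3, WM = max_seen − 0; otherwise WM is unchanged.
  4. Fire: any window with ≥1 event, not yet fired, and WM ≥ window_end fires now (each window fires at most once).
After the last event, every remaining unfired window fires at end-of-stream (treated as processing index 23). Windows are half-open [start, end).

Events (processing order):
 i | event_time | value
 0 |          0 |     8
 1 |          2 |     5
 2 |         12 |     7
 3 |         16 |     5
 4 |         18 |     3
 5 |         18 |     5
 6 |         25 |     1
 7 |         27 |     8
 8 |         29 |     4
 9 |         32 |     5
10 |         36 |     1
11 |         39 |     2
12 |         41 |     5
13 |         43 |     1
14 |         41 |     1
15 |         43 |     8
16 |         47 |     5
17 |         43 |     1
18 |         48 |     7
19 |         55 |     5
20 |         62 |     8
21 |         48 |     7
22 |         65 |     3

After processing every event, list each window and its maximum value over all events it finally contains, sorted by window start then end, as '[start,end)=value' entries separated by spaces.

[0,12)=8 [12,24)=7 [24,36)=8 [36,48)=8 [48,60)=7 [60,72)=8

i=0 t=0 v=8: → [0,12); WM=−∞
i=1 t=2 v=5: → [0,12); WM=−∞
i=2 t=12 v=7: → [12,24); WM=12; [0,12) fires=8
i=3 t=16 v=5: → [12,24); WM=12
i=4 t=18 v=3: → [12,24); WM=12
i=5 t=18 v=5: → [12,24); WM=18
i=6 t=25 v=1: → [24,36); WM=18
i=7 t=27 v=8: → [24,36); WM=18
i=8 t=29 v=4: → [24,36); WM=29; [12,24) fires=7
i=9 t=32 v=5: → [24,36); WM=29
i=10 t=36 v=1: → [36,48); WM=29
i=11 t=39 v=2: → [36,48); WM=39; [24,36) fires=8
i=12 t=41 v=5: → [36,48); WM=39
i=13 t=43 v=1: → [36,48); WM=39
i=14 t=41 v=1: → [36,48); WM=43
i=15 t=43 v=8: → [36,48); WM=43
i=16 t=47 v=5: → [36,48); WM=43
i=17 t=43 v=1: → [36,48); WM=47
i=18 t=48 v=7: → [48,60); WM=47
i=19 t=55 v=5: → [48,60); WM=47
i=20 t=62 v=8: → [60,72); WM=62; [36,48) fires=8 [48,60) fires=7
i=21 t=48 v=7: DROP (t<62-2); WM=62
i=22 t=65 v=3: → [60,72); WM=62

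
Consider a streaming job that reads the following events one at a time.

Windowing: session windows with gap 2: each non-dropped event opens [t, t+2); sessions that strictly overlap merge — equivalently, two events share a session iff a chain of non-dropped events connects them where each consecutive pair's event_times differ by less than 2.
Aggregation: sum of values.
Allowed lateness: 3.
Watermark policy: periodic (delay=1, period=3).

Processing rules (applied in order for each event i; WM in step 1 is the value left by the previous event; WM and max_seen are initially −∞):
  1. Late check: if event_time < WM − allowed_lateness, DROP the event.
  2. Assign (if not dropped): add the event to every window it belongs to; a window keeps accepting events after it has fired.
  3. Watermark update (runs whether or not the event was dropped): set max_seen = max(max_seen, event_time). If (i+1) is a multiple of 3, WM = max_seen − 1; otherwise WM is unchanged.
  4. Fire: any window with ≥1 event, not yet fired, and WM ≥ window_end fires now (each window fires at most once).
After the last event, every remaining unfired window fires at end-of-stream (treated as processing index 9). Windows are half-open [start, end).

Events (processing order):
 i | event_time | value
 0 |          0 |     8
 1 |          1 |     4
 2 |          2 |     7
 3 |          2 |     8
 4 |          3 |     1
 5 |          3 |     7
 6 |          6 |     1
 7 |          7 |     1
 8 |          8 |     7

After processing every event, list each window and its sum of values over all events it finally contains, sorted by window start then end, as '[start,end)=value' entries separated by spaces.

[0,5)=35 [6,10)=9

i=0 t=0 v=8: → [0,2); WM=−∞
i=1 t=1 v=4: → [0,3); WM=−∞
i=2 t=2 v=7: → [0,4); WM=1
i=3 t=2 v=8: → [0,4); WM=1
i=4 t=3 v=1: → [0,5); WM=1
i=5 t=3 v=7: → [0,5); WM=2
i=6 t=6 v=1: → [6,8); WM=2
i=7 t=7 v=1: → [6,9); WM=2
i=8 t=8 v=7: → [6,10); WM=7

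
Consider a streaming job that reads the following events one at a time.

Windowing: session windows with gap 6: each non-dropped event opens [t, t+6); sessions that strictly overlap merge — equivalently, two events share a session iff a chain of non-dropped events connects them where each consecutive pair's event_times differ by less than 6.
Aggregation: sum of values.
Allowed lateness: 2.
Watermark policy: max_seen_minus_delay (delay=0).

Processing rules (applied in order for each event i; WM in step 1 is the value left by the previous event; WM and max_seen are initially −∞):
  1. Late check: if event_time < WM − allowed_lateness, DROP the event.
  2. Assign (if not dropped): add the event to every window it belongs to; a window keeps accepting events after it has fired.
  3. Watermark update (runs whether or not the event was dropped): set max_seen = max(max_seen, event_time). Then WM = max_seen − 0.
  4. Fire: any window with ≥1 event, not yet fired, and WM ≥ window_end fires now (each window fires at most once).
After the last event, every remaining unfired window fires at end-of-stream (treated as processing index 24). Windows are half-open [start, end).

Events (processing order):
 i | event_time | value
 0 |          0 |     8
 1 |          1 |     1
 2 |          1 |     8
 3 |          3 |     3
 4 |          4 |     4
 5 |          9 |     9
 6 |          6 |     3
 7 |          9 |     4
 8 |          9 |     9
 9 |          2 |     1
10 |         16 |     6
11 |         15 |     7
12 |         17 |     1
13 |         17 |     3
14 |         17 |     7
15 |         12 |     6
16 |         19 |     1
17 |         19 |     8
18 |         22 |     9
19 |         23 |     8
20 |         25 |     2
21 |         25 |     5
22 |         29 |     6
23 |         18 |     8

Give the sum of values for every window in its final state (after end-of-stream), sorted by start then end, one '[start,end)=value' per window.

i=0 t=0 v=8: → [0,6); WM=0
i=1 t=1 v=1: → [0,7); WM=1
i=2 t=1 v=8: → [0,7); WM=1
i=3 t=3 v=3: → [0,9); WM=3
i=4 t=4 v=4: → [0,10); WM=4
i=5 t=9 v=9: → [0,15); WM=9
i=6 t=6 v=3: DROP (t<9-2); WM=9
i=7 t=9 v=4: → [0,15); WM=9
i=8 t=9 v=9: → [0,15); WM=9
i=9 t=2 v=1: DROP (t<9-2); WM=9
i=10 t=16 v=6: → [16,22); WM=16
i=11 t=15 v=7: → [15,22); WM=16
i=12 t=17 v=1: → [15,23); WM=17
i=13 t=17 v=3: → [15,23); WM=17
i=14 t=17 v=7: → [15,23); WM=17
i=15 t=12 v=6: DROP (t<17-2); WM=17
i=16 t=19 v=1: → [15,25); WM=19
i=17 t=19 v=8: → [15,25); WM=19
i=18 t=22 v=9: → [15,28); WM=22
i=19 t=23 v=8: → [15,29); WM=23
i=20 t=25 v=2: → [15,31); WM=25
i=21 t=25 v=5: → [15,31); WM=25
i=22 t=29 v=6: → [15,35); WM=29
i=23 t=18 v=8: DROP (t<29-2); WM=29

[0,15)=46 [15,35)=63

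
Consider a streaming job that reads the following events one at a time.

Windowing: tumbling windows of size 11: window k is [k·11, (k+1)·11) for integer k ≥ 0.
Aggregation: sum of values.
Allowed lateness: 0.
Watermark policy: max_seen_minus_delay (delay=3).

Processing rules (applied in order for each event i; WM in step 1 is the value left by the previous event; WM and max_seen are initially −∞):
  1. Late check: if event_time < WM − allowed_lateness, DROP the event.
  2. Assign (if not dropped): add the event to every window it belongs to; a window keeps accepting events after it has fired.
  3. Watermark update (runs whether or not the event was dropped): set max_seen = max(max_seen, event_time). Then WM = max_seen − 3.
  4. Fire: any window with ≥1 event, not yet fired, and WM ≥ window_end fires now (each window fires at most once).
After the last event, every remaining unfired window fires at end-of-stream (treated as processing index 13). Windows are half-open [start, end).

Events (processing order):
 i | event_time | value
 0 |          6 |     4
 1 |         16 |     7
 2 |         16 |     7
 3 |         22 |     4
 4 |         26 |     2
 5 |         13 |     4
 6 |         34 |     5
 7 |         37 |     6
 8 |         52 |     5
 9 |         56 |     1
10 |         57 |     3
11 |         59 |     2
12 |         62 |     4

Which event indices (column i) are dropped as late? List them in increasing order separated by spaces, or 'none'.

i=0 t=6 v=4: → [0,11); WM=3
i=1 t=16 v=7: → [11,22); WM=13; [0,11) fires=4
i=2 t=16 v=7: → [11,22); WM=13
i=3 t=22 v=4: → [22,33); WM=19
i=4 t=26 v=2: → [22,33); WM=23; [11,22) fires=14
i=5 t=13 v=4: DROP (t<23-0); WM=23
i=6 t=34 v=5: → [33,44); WM=31
i=7 t=37 v=6: → [33,44); WM=34; [22,33) fires=6
i=8 t=52 v=5: → [44,55); WM=49; [33,44) fires=11
i=9 t=56 v=1: → [55,66); WM=53
i=10 t=57 v=3: → [55,66); WM=54
i=11 t=59 v=2: → [55,66); WM=56; [44,55) fires=5
i=12 t=62 v=4: → [55,66); WM=59

5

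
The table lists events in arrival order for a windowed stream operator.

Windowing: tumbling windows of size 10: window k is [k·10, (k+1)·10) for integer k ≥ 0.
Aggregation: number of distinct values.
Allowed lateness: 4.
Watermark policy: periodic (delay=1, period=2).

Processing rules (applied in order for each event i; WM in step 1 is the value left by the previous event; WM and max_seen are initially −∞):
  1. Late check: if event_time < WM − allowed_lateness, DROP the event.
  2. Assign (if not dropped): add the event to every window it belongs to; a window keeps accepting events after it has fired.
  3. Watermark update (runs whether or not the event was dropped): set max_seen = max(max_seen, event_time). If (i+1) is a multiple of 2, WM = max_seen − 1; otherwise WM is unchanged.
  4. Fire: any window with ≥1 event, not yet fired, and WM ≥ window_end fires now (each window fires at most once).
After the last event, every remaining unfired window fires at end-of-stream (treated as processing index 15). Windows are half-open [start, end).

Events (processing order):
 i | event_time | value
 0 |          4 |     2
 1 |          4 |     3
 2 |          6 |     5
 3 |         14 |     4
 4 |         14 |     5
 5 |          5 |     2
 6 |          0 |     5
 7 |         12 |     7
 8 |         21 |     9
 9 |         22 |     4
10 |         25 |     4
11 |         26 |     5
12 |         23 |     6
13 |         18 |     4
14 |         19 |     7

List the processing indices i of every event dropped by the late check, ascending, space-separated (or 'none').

5 6 13 14

i=0 t=4 v=2: → [0,10); WM=−∞
i=1 t=4 v=3: → [0,10); WM=3
i=2 t=6 v=5: → [0,10); WM=3
i=3 t=14 v=4: → [10,20); WM=13; [0,10) fires=3
i=4 t=14 v=5: → [10,20); WM=13
i=5 t=5 v=2: DROP (t<13-4); WM=13
i=6 t=0 v=5: DROP (t<13-4); WM=13
i=7 t=12 v=7: → [10,20); WM=13
i=8 t=21 v=9: → [20,30); WM=13
i=9 t=22 v=4: → [20,30); WM=21; [10,20) fires=3
i=10 t=25 v=4: → [20,30); WM=21
i=11 t=26 v=5: → [20,30); WM=25
i=12 t=23 v=6: → [20,30); WM=25
i=13 t=18 v=4: DROP (t<25-4); WM=25
i=14 t=19 v=7: DROP (t<25-4); WM=25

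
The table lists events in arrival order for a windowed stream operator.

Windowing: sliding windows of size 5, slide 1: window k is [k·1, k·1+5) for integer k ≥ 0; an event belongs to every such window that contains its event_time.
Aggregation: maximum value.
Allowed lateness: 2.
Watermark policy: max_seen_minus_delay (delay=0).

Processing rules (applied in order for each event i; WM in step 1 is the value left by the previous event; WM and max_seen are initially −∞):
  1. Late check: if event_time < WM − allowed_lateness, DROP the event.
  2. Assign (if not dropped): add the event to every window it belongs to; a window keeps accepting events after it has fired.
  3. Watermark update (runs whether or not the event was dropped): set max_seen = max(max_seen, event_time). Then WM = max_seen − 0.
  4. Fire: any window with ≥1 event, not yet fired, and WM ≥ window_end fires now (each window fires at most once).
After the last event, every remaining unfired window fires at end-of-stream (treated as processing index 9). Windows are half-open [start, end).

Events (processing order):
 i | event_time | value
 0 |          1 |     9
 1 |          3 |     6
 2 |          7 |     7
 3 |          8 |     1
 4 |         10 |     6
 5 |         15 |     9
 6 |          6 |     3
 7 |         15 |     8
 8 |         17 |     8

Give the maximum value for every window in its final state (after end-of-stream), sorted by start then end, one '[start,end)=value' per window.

[0,5)=9 [1,6)=9 [2,7)=6 [3,8)=7 [4,9)=7 [5,10)=7 [6,11)=7 [7,12)=7 [8,13)=6 [9,14)=6 [10,15)=6 [11,16)=9 [12,17)=9 [13,18)=9 [14,19)=9 [15,20)=9 [16,21)=8 [17,22)=8

i=0 t=1 v=9: → [1,6),[0,5); WM=1
i=1 t=3 v=6: → [3,8),[2,7),[1,6),[0,5); WM=3
i=2 t=7 v=7: → [7,12),[6,11),[5,10),[4,9),[3,8); WM=7; [0,5) fires=9 [1,6) fires=9 [2,7) fires=6
i=3 t=8 v=1: → [8,13),[7,12),[6,11),[5,10),[4,9); WM=8; [3,8) fires=7
i=4 t=10 v=6: → [10,15),[9,14),[8,13),[7,12),[6,11); WM=10; [4,9) fires=7 [5,10) fires=7
i=5 t=15 v=9: → [15,20),[14,19),[13,18),[12,17),[11,16); WM=15; [6,11) fires=7 [7,12) fires=7 [8,13) fires=6 [9,14) fires=6 [10,15) fires=6
i=6 t=6 v=3: DROP (t<15-2); WM=15
i=7 t=15 v=8: → [15,20),[14,19),[13,18),[12,17),[11,16); WM=15
i=8 t=17 v=8: → [17,22),[16,21),[15,20),[14,19),[13,18); WM=17; [11,16) fires=9 [12,17) fires=9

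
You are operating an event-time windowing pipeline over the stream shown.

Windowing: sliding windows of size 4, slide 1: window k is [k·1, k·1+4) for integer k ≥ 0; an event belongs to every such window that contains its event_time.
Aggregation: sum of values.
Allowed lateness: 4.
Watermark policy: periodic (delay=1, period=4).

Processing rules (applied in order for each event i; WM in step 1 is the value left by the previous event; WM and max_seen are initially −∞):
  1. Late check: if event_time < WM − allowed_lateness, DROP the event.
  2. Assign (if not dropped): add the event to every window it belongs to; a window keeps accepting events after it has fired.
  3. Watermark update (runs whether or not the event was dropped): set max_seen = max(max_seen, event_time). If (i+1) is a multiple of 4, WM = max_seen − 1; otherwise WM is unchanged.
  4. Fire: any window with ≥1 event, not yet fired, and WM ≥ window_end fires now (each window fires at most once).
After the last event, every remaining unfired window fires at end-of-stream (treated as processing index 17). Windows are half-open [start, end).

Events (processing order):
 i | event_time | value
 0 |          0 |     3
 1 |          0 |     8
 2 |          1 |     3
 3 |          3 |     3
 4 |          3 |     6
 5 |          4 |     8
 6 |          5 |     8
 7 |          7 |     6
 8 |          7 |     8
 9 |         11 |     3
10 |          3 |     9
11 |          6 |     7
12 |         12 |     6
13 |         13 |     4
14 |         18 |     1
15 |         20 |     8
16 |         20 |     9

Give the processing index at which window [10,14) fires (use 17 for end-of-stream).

i=0 t=0 v=3: → [0,4); WM=−∞
i=1 t=0 v=8: → [0,4); WM=−∞
i=2 t=1 v=3: → [1,5),[0,4); WM=−∞
i=3 t=3 v=3: → [3,7),[2,6),[1,5),[0,4); WM=2
i=4 t=3 v=6: → [3,7),[2,6),[1,5),[0,4); WM=2
i=5 t=4 v=8: → [4,8),[3,7),[2,6),[1,5); WM=2
i=6 t=5 v=8: → [5,9),[4,8),[3,7),[2,6); WM=2
i=7 t=7 v=6: → [7,11),[6,10),[5,9),[4,8); WM=6; [0,4) fires=23 [1,5) fires=20 [2,6) fires=25
i=8 t=7 v=8: → [7,11),[6,10),[5,9),[4,8); WM=6
i=9 t=11 v=3: → [11,15),[10,14),[9,13),[8,12); WM=6
i=10 t=3 v=9: → [3,7),[2,6),[1,5),[0,4); WM=6
i=11 t=6 v=7: → [6,10),[5,9),[4,8),[3,7); WM=10; [3,7) fires=41 [4,8) fires=37 [5,9) fires=29 [6,10) fires=21
i=12 t=12 v=6: → [12,16),[11,15),[10,14),[9,13); WM=10
i=13 t=13 v=4: → [13,17),[12,16),[11,15),[10,14); WM=10
i=14 t=18 v=1: → [18,22),[17,21),[16,20),[15,19); WM=10
i=15 t=20 v=8: → [20,24),[19,23),[18,22),[17,21); WM=19; [7,11) fires=14 [8,12) fires=3 [9,13) fires=9 [10,14) fires=13 [11,15) fires=13 [12,16) fires=10 [13,17) fires=4 [15,19) fires=1
i=16 t=20 v=9: → [20,24),[19,23),[18,22),[17,21); WM=19

15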